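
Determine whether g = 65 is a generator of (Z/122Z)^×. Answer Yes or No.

No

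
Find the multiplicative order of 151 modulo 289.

The order of 151 must divide φ(289) = φ(17^2) = 17·(17−1) = 272 = 2^4 · 17.
Divisors of 272: 1, 2, 4, 8, 16, 17, 34, 68, 136, 272.
Compute 151^d (mod 289) for the divisors d until we hit 1:
151^1 ≡ 151 (mod 289)
151^2 ≡ 259 (mod 289)
151^4 ≡ 33 (mod 289)
151^8 ≡ 222 (mod 289)
151^16 ≡ 154 (mod 289)
151^17 ≡ 134 (mod 289)
151^34 ≡ 38 (mod 289)
151^68 ≡ 288 (mod 289)
151^136 ≡ 1 (mod 289) ✓
Therefore the multiplicative order of 151 modulo 289 is 136.

136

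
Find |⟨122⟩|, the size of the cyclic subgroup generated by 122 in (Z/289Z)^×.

ord(122) | φ(289) = φ(17^2) = 17·(17−1) = 272 = 2^4 · 17.
Divisors of 272: 1, 2, 4, 8, 16, 17, 34, 68, 136, 272.
Check 122^d mod 289 for each divisor in increasing order:
122^1 ≡ 122
122^2 ≡ 145
122^4 ≡ 217
122^8 ≡ 271
122^16 ≡ 35
122^17 ≡ 224
122^34 ≡ 179
122^68 ≡ 251
122^136 ≡ 288
122^272 ≡ 1
Therefore the multiplicative order of 122 modulo 289 is 272.

272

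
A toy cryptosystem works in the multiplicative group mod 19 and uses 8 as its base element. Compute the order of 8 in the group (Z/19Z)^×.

6

The order of 8 must divide φ(19) = 19 − 1 = 18 = 2 · 3^2.
Divisors of 18: 1, 2, 3, 6, 9, 18.
Compute 8^d (mod 19) for the divisors d until we hit 1:
8^1 ≡ 8 (mod 19)
8^2 ≡ 7 (mod 19)
8^3 ≡ 18 (mod 19)
8^6 ≡ 1 (mod 19) ✓
The smallest such exponent is 6, so the order of 8 is 6.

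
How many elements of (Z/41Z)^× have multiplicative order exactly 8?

4

φ(41) = 41 − 1 = 40 = 2^3 · 5.
In a cyclic group of order 40, there are φ(d) elements of order d for each divisor d of 40, and zero for non-divisors.
8 = 2^3 divides 40, and φ(8) = 4.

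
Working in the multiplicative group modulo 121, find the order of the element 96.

110

ord(96) | φ(121) = φ(11^2) = 11·(11−1) = 110 = 2 · 5 · 11.
Divisors of 110: 1, 2, 5, 10, 11, 22, 55, 110.
Check 96^d mod 121 for each divisor in increasing order:
96^1 ≡ 96 (mod 121)
96^2 ≡ 20 (mod 121)
96^5 ≡ 43 (mod 121)
96^10 ≡ 34 (mod 121)
96^11 ≡ 118 (mod 121)
96^22 ≡ 9 (mod 121)
96^55 ≡ 120 (mod 121)
96^110 ≡ 1 (mod 121) ✓
The smallest such exponent is 110, so the order of 96 is 110.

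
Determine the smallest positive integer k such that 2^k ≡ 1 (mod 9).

6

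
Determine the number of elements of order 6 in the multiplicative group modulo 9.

2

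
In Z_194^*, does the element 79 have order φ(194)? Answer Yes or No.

No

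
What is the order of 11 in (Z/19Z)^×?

3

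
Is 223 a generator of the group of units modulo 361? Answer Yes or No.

Yes

φ(361) = φ(19^2) = 19·(19−1) = 342 = 2 · 3^2 · 19.
Test 223^(342/q) mod 361 for each prime factor q of 342:
223^171 ≡ 360 (mod 361)  [q = 2: ≢ 1 ✓]
223^114 ≡ 292 (mod 361)  [q = 3: ≢ 1 ✓]
223^18 ≡ 58 (mod 361)  [q = 19: ≢ 1 ✓]
None equal 1, so ord_361(223) = 342: 223 is a primitive root.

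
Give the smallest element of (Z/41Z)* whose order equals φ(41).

φ(41) = 41 − 1 = 40 = 2^3 · 5.
Test candidates g = 2, 3, … against the prime factors q ∈ {2, 5} of φ(41): g is a generator iff g^(40/q) ≢ 1 for every such q.
g = 2: 2^20 ≡ 1 — hits 1, so not a primitive root.
g = 3: 3^20 ≡ 40; 3^8 ≡ 1 — hits 1, so not a primitive root.
g = 4: 4^20 ≡ 1 — hits 1, so not a primitive root.
g = 5: 5^20 ≡ 1 — hits 1, so not a primitive root.
g = 6: 6^20 ≡ 40; 6^8 ≡ 10 — none is 1, so 6 is a primitive root.
The smallest primitive root modulo 41 is 6.

6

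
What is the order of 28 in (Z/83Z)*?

41

ord(28) | φ(83) = 83 − 1 = 82 = 2 · 41.
Divisors of 82: 1, 2, 41, 82.
Compute 28^d (mod 83) for the divisors d until we hit 1:
28^1 ≡ 28
28^2 ≡ 37
28^41 ≡ 1
The smallest such exponent is 41, so the order of 28 is 41.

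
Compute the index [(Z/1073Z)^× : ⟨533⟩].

4

Since 533 ∈ (Z/1073Z)^×, its order divides φ(1073) = φ(29·37) = (29−1)·(37−1) = 28·36 = 1008 = 2^4 · 3^2 · 7.
Divisors of 1008: 1, 2, 3, 4, 6, 7, 8, 9, 12, 14, 16, 18, 21, 24, 28, 36, 42, 48, 56, 63, 72, 84, 112, 126, 144, 168, 252, 336, 504, 1008.
Test each divisor d:
533^1 ≡ 533 (mod 1073)
533^2 ≡ 817 (mod 1073)
533^3 ≡ 896 (mod 1073)
533^4 ≡ 83 (mod 1073)
533^6 ≡ 212 (mod 1073)
533^7 ≡ 331 (mod 1073)
533^8 ≡ 451 (mod 1073)
533^9 ≡ 31 (mod 1073)
533^12 ≡ 951 (mod 1073)
533^14 ≡ 115 (mod 1073)
533^16 ≡ 604 (mod 1073)
533^18 ≡ 961 (mod 1073)
533^21 ≡ 510 (mod 1073)
533^24 ≡ 935 (mod 1073)
533^28 ≡ 349 (mod 1073)
533^36 ≡ 741 (mod 1073)
533^42 ≡ 434 (mod 1073)
533^48 ≡ 803 (mod 1073)
533^56 ≡ 552 (mod 1073)
533^63 ≡ 302 (mod 1073)
533^72 ≡ 778 (mod 1073)
533^84 ≡ 581 (mod 1073)
533^112 ≡ 1045 (mod 1073)
533^126 ≡ 1072 (mod 1073)
533^144 ≡ 112 (mod 1073)
533^168 ≡ 639 (mod 1073)
533^252 ≡ 1 (mod 1073) ✓
So ord_1073(533) = 252, hence |⟨533⟩| = 252.
Index = |(Z/1073Z)^×| / |⟨533⟩| = 1008 / 252 = 4.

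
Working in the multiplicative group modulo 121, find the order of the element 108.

The order of 108 must divide φ(121) = φ(11^2) = 11·(11−1) = 110 = 2 · 5 · 11.
Divisors of 110: 1, 2, 5, 10, 11, 22, 55, 110.
Evaluate successive powers at the divisors of 110:
108^1 ≡ 108 (mod 121)
108^2 ≡ 48 (mod 121)
108^5 ≡ 56 (mod 121)
108^10 ≡ 111 (mod 121)
108^11 ≡ 9 (mod 121)
108^22 ≡ 81 (mod 121)
108^55 ≡ 1 (mod 121) ✓
The smallest such exponent is 55, so the order of 108 is 55.

55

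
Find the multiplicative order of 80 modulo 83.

The order of 80 must divide φ(83) = 83 − 1 = 82 = 2 · 41.
Divisors of 82: 1, 2, 41, 82.
Check 80^d mod 83 for each divisor in increasing order:
80^1 ≡ 80
80^2 ≡ 9
80^41 ≡ 82
80^82 ≡ 1
Therefore the multiplicative order of 80 modulo 83 is 82.

82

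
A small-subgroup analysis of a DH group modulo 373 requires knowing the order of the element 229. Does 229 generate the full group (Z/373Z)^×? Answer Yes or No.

No

φ(373) = 373 − 1 = 372 = 2^2 · 3 · 31.
229 is a primitive root mod 373 iff 229^(φ(373)/q) ≢ 1 for every prime q | φ(373), i.e. q ∈ {2, 3, 31}.
229^186 ≡ 1 (mod 373)  [q = 2: ≡ 1 ✗]
229^124 ≡ 1 (mod 373)  [q = 3: ≡ 1 ✗]
229^12 ≡ 169 (mod 373)  [q = 31: ≢ 1 ✓]
The check at q = 2 fails, so 229 generates a proper subgroup.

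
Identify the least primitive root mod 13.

2

φ(13) = 13 − 1 = 12 = 2^2 · 3.
g is a primitive root iff g^(12/q) ≢ 1 (mod 13) for each prime q ∈ {2, 3}.
g = 2: 2^6 ≡ 12; 2^4 ≡ 3 — none is 1, so 2 is a primitive root.
So 2 is the smallest generator of (Z/13Z)^×.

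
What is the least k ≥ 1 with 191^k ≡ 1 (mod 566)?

Since 191 ∈ (Z/566Z)^×, its order divides φ(566) = φ(2)·φ(283) = 1·282 = 282 = 2 · 3 · 47.
Divisors of 282: 1, 2, 3, 6, 47, 94, 141, 282.
Check 191^d mod 566 for each divisor in increasing order:
191^1 ≡ 191 (mod 566)
191^2 ≡ 257 (mod 566)
191^3 ≡ 411 (mod 566)
191^6 ≡ 253 (mod 566)
191^47 ≡ 239 (mod 566)
191^94 ≡ 521 (mod 566)
191^141 ≡ 565 (mod 566)
191^282 ≡ 1 (mod 566) ✓
Therefore the multiplicative order of 191 modulo 566 is 282.

282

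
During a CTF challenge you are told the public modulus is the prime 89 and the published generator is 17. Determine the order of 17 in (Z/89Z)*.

44

By Lagrange's theorem, ord_89(17) divides φ(89) = 89 − 1 = 88 = 2^3 · 11.
Divisors of 88: 1, 2, 4, 8, 11, 22, 44, 88.
Check 17^d mod 89 for each divisor in increasing order:
17^1 ≡ 17 (mod 89)
17^2 ≡ 22 (mod 89)
17^4 ≡ 39 (mod 89)
17^8 ≡ 8 (mod 89)
17^11 ≡ 55 (mod 89)
17^22 ≡ 88 (mod 89)
17^44 ≡ 1 (mod 89) ✓
The smallest such exponent is 44, so the order of 17 is 44.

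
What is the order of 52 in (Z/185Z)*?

36

By Lagrange's theorem, ord_185(52) divides φ(185) = φ(5·37) = (5−1)·(37−1) = 4·36 = 144 = 2^4 · 3^2.
Divisors of 144: 1, 2, 3, 4, 6, 8, 9, 12, 16, 18, 24, 36, 48, 72, 144.
Check 52^d mod 185 for each divisor in increasing order:
52^1 ≡ 52 (mod 185)
52^2 ≡ 114 (mod 185)
52^3 ≡ 8 (mod 185)
52^4 ≡ 46 (mod 185)
52^6 ≡ 64 (mod 185)
52^8 ≡ 81 (mod 185)
52^9 ≡ 142 (mod 185)
52^12 ≡ 26 (mod 185)
52^16 ≡ 86 (mod 185)
52^18 ≡ 184 (mod 185)
52^24 ≡ 121 (mod 185)
52^36 ≡ 1 (mod 185) ✓
Therefore the multiplicative order of 52 modulo 185 is 36.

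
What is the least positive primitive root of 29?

2

φ(29) = 29 − 1 = 28 = 2^2 · 7.
Test candidates g = 2, 3, … against the prime factors q ∈ {2, 7} of φ(29): g is a generator iff g^(28/q) ≢ 1 for every such q.
g = 2: 2^14 ≡ 28; 2^4 ≡ 16 — none is 1, so 2 is a primitive root.
Hence the least primitive root of 29 is 2.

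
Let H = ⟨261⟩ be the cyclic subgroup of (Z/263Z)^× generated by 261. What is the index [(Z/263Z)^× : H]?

1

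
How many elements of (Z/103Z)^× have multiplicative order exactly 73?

φ(103) = 103 − 1 = 102 = 2 · 3 · 17.
Since (Z/103Z)^× is cyclic of order 102, the number of elements of order d is φ(d) when d | 102 and 0 otherwise.
73 does not divide 102, so no element of (Z/103Z)^× has order 73.

0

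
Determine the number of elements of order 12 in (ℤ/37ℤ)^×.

φ(37) = 37 − 1 = 36 = 2^2 · 3^2.
In a cyclic group of order 36, there are φ(d) elements of order d for each divisor d of 36, and zero for non-divisors.
12 = 2^2 · 3 divides 36, and φ(12) = 4.

4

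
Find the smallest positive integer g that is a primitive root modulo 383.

φ(383) = 383 − 1 = 382 = 2 · 191.
g is a primitive root iff g^(382/q) ≢ 1 (mod 383) for each prime q ∈ {2, 191}.
g = 2: 2^191 ≡ 1 — hits 1, so not a primitive root.
g = 3: 3^191 ≡ 1 — hits 1, so not a primitive root.
g = 4: 4^191 ≡ 1 — hits 1, so not a primitive root.
g = 5: 5^191 ≡ 382; 5^2 ≡ 25 — none is 1, so 5 is a primitive root.
The smallest primitive root modulo 383 is 5.

5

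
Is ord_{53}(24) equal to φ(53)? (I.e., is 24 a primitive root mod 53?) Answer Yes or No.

No

φ(53) = 53 − 1 = 52 = 2^2 · 13.
Test 24^(52/q) mod 53 for each prime factor q of 52:
24^26 ≡ 1 (mod 53)  [q = 2: ≡ 1 ✗]
24^4 ≡ 49 (mod 53)  [q = 13: ≢ 1 ✓]
Since 24^26 ≡ 1, the order of 24 divides 26 < 52, so 24 is not a primitive root.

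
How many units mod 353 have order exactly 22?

φ(353) = 353 − 1 = 352 = 2^5 · 11.
Since (Z/353Z)^× is cyclic of order 352, the number of elements of order d is φ(d) when d | 352 and 0 otherwise.
22 = 2 · 11 divides 352, and φ(22) = 10.

10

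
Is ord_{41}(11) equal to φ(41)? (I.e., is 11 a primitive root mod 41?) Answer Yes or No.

Yes

φ(41) = 41 − 1 = 40 = 2^3 · 5.
It suffices to check that the order of 11 is not a proper divisor of 40: compute 11^(40/q) for q ∈ {2, 5}.
11^20 ≡ 40 (mod 41)  [q = 2: ≢ 1 ✓]
11^8 ≡ 16 (mod 41)  [q = 5: ≢ 1 ✓]
Every test exponent gives a nontrivial residue, hence 11 generates the full group.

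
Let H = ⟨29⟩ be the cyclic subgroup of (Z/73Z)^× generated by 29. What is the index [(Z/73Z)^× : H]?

1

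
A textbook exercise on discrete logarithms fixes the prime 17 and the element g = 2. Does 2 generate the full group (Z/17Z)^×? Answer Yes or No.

No

φ(17) = 17 − 1 = 16 = 2^4.
Test 2^(16/q) mod 17 for each prime factor q of 16:
2^8 ≡ 1 (mod 17)  [q = 2: ≡ 1 ✗]
The check at q = 2 fails, so 2 generates a proper subgroup.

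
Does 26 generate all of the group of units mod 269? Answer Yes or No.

Yes

φ(269) = 269 − 1 = 268 = 2^2 · 67.
An element g generates (Z/269Z)^× iff g^(268/q) ≢ 1 (mod 269) for each prime q ∈ {2, 67}.
26^134 ≡ 268 (mod 269)  [q = 2: ≢ 1 ✓]
26^4 ≡ 214 (mod 269)  [q = 67: ≢ 1 ✓]
None equal 1, so ord_269(26) = 268: 26 is a primitive root.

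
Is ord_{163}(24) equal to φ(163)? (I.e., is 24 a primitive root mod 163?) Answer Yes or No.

φ(163) = 163 − 1 = 162 = 2 · 3^4.
It suffices to check that the order of 24 is not a proper divisor of 162: compute 24^(162/q) for q ∈ {2, 3}.
24^81 ≡ 1 (mod 163)  [q = 2: ≡ 1 ✗]
24^54 ≡ 58 (mod 163)  [q = 3: ≢ 1 ✓]
The check at q = 2 fails, so 24 generates a proper subgroup.

No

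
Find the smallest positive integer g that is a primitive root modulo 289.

φ(289) = φ(17^2) = 17·(17−1) = 272 = 2^4 · 17.
g is a primitive root iff g^(272/q) ≢ 1 (mod 289) for each prime q ∈ {2, 17}.
g = 2: 2^136 ≡ 1 — hits 1, so not a primitive root.
g = 3: 3^136 ≡ 288; 3^16 ≡ 171 — none is 1, so 3 is a primitive root.
So 3 is the smallest generator of (Z/289Z)^×.

3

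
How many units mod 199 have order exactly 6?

2

φ(199) = 199 − 1 = 198 = 2 · 3^2 · 11.
(Z/199Z)^× is cyclic (|G| = 198); a cyclic group of order m has exactly φ(d) elements of each order d | m, and none otherwise.
6 = 2 · 3 divides 198, and φ(6) = 2.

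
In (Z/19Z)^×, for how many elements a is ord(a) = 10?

φ(19) = 19 − 1 = 18 = 2 · 3^2.
In a cyclic group of order 18, there are φ(d) elements of order d for each divisor d of 18, and zero for non-divisors.
Here 18 is not a multiple of 10, so there are no elements of order 10.

0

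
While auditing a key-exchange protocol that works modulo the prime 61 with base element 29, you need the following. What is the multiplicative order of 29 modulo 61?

ord(29) | φ(61) = 61 − 1 = 60 = 2^2 · 3 · 5.
Divisors of 60: 1, 2, 3, 4, 5, 6, 10, 12, 15, 20, 30, 60.
Test each divisor d:
29^1 ≡ 29 (mod 61)
29^2 ≡ 48 (mod 61)
29^3 ≡ 50 (mod 61)
29^4 ≡ 47 (mod 61)
29^5 ≡ 21 (mod 61)
29^6 ≡ 60 (mod 61)
29^10 ≡ 14 (mod 61)
29^12 ≡ 1 (mod 61) ✓
Hence ord(29) = 12.

12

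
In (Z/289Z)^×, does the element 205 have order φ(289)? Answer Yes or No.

φ(289) = φ(17^2) = 17·(17−1) = 272 = 2^4 · 17.
Test 205^(272/q) mod 289 for each prime factor q of 272:
205^136 ≡ 1 (mod 289)  [q = 2: ≡ 1 ✗]
205^16 ≡ 86 (mod 289)  [q = 17: ≢ 1 ✓]
205^136 ≡ 1 shows ord(205) | 136, strictly less than φ(289); not a primitive root.

No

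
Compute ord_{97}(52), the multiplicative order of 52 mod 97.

32

ord(52) | φ(97) = 97 − 1 = 96 = 2^5 · 3.
Divisors of 96: 1, 2, 3, 4, 6, 8, 12, 16, 24, 32, 48, 96.
Compute 52^d (mod 97) for the divisors d until we hit 1:
52^1 ≡ 52 (mod 97)
52^2 ≡ 85 (mod 97)
52^3 ≡ 55 (mod 97)
52^4 ≡ 47 (mod 97)
52^6 ≡ 18 (mod 97)
52^8 ≡ 75 (mod 97)
52^12 ≡ 33 (mod 97)
52^16 ≡ 96 (mod 97)
52^24 ≡ 22 (mod 97)
52^32 ≡ 1 (mod 97) ✓
The smallest such exponent is 32, so the order of 52 is 32.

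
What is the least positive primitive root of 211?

2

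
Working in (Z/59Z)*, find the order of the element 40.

58

Since 40 ∈ (Z/59Z)^×, its order divides φ(59) = 59 − 1 = 58 = 2 · 29.
Divisors of 58: 1, 2, 29, 58.
Test each divisor d:
40^1 ≡ 40 (mod 59)
40^2 ≡ 7 (mod 59)
40^29 ≡ 58 (mod 59)
40^58 ≡ 1 (mod 59) ✓
So ord_59(40) = 58.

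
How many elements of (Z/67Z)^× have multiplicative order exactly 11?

10

φ(67) = 67 − 1 = 66 = 2 · 3 · 11.
Since (Z/67Z)^× is cyclic of order 66, the number of elements of order d is φ(d) when d | 66 and 0 otherwise.
11 | 66, and φ(11) = 11 − 1 = 10.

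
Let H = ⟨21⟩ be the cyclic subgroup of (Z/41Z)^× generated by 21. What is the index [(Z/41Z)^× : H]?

2

The order of 21 must divide φ(41) = 41 − 1 = 40 = 2^3 · 5.
Divisors of 40: 1, 2, 4, 5, 8, 10, 20, 40.
Test each divisor d:
21^1 ≡ 21 (mod 41)
21^2 ≡ 31 (mod 41)
21^4 ≡ 18 (mod 41)
21^5 ≡ 9 (mod 41)
21^8 ≡ 37 (mod 41)
21^10 ≡ 40 (mod 41)
21^20 ≡ 1 (mod 41) ✓
Thus |⟨21⟩| = ord(21) = 20.
[(Z/41Z)^× : ⟨21⟩] = 40/20 = 2.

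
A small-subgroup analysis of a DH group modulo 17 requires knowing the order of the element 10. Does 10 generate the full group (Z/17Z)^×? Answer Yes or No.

φ(17) = 17 − 1 = 16 = 2^4.
It suffices to check that the order of 10 is not a proper divisor of 16: compute 10^(16/q) for q ∈ {2}.
10^8 ≡ 16 (mod 17)  [q = 2: ≢ 1 ✓]
None equal 1, so ord_17(10) = 16: 10 is a primitive root.

Yes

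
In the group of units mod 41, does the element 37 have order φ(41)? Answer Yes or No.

No

φ(41) = 41 − 1 = 40 = 2^3 · 5.
An element g generates (Z/41Z)^× iff g^(40/q) ≢ 1 (mod 41) for each prime q ∈ {2, 5}.
37^20 ≡ 1 (mod 41)  [q = 2: ≡ 1 ✗]
37^8 ≡ 18 (mod 41)  [q = 5: ≢ 1 ✓]
37^20 ≡ 1 shows ord(37) | 20, strictly less than φ(41); not a primitive root.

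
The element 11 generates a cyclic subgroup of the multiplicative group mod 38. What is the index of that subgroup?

6

The order of 11 must divide φ(38) = φ(2)·φ(19) = 1·18 = 18 = 2 · 3^2.
Divisors of 18: 1, 2, 3, 6, 9, 18.
Check 11^d mod 38 for each divisor in increasing order:
11^1 ≡ 11
11^2 ≡ 7
11^3 ≡ 1
Thus |⟨11⟩| = ord(11) = 3.
Index = |(Z/38Z)^×| / |⟨11⟩| = 18 / 3 = 6.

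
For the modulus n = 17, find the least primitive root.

φ(17) = 17 − 1 = 16 = 2^4.
Test candidates g = 2, 3, … against the prime factors q ∈ {2} of φ(17): g is a generator iff g^(16/q) ≢ 1 for every such q.
g = 2: 2^8 ≡ 1 — hits 1, so not a primitive root.
g = 3: 3^8 ≡ 16 — none is 1, so 3 is a primitive root.
So 3 is the smallest generator of (Z/17Z)^×.

3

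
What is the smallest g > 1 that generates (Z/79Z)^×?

φ(79) = 79 − 1 = 78 = 2 · 3 · 13.
Test candidates g = 2, 3, … against the prime factors q ∈ {2, 3, 13} of φ(79): g is a generator iff g^(78/q) ≢ 1 for every such q.
g = 2: 2^39 ≡ 1 — hits 1, so not a primitive root.
g = 3: 3^39 ≡ 78; 3^26 ≡ 23; 3^6 ≡ 18 — none is 1, so 3 is a primitive root.
The smallest primitive root modulo 79 is 3.

3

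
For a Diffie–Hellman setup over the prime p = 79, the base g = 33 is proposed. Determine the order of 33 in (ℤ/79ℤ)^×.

By Lagrange's theorem, ord_79(33) divides φ(79) = 79 − 1 = 78 = 2 · 3 · 13.
Divisors of 78: 1, 2, 3, 6, 13, 26, 39, 78.
Test each divisor d:
33^1 ≡ 33 (mod 79)
33^2 ≡ 62 (mod 79)
33^3 ≡ 71 (mod 79)
33^6 ≡ 64 (mod 79)
33^13 ≡ 78 (mod 79)
33^26 ≡ 1 (mod 79) ✓
So ord_79(33) = 26.

26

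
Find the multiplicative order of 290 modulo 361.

171

ord(290) | φ(361) = φ(19^2) = 19·(19−1) = 342 = 2 · 3^2 · 19.
Divisors of 342: 1, 2, 3, 6, 9, 18, 19, 38, 57, 114, 171, 342.
Compute 290^d (mod 361) for the divisors d until we hit 1:
290^1 ≡ 290
290^2 ≡ 348
290^3 ≡ 201
290^6 ≡ 330
290^9 ≡ 267
290^18 ≡ 172
290^19 ≡ 62
290^38 ≡ 234
290^57 ≡ 68
290^114 ≡ 292
290^171 ≡ 1
The smallest such exponent is 171, so the order of 290 is 171.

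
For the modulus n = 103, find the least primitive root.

5

φ(103) = 103 − 1 = 102 = 2 · 3 · 17.
g is a primitive root iff g^(102/q) ≢ 1 (mod 103) for each prime q ∈ {2, 3, 17}.
g = 2: 2^51 ≡ 1 — hits 1, so not a primitive root.
g = 3: 3^51 ≡ 102; 3^34 ≡ 1 — hits 1, so not a primitive root.
g = 4: 4^51 ≡ 1 — hits 1, so not a primitive root.
g = 5: 5^51 ≡ 102; 5^34 ≡ 56; 5^6 ≡ 72 — none is 1, so 5 is a primitive root.
The smallest primitive root modulo 103 is 5.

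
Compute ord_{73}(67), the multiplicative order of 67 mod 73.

36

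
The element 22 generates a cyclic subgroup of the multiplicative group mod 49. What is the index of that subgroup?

6

Since 22 ∈ (Z/49Z)^×, its order divides φ(49) = φ(7^2) = 7·(7−1) = 42 = 2 · 3 · 7.
Divisors of 42: 1, 2, 3, 6, 7, 14, 21, 42.
Check 22^d mod 49 for each divisor in increasing order:
22^1 ≡ 22
22^2 ≡ 43
22^3 ≡ 15
22^6 ≡ 29
22^7 ≡ 1
The order of 22 is 7, so the subgroup it generates has 7 elements.
Index = |(Z/49Z)^×| / |⟨22⟩| = 42 / 7 = 6.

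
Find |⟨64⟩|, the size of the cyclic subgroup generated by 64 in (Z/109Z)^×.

6

ord(64) | φ(109) = 109 − 1 = 108 = 2^2 · 3^3.
Divisors of 108: 1, 2, 3, 4, 6, 9, 12, 18, 27, 36, 54, 108.
Check 64^d mod 109 for each divisor in increasing order:
64^1 ≡ 64 (mod 109)
64^2 ≡ 63 (mod 109)
64^3 ≡ 108 (mod 109)
64^4 ≡ 45 (mod 109)
64^6 ≡ 1 (mod 109) ✓
So ord_109(64) = 6.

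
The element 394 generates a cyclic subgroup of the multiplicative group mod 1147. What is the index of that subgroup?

ord(394) | φ(1147) = φ(31·37) = (31−1)·(37−1) = 30·36 = 1080 = 2^3 · 3^3 · 5.
Divisors of 1080: 1, 2, 3, 4, 5, 6, 8, 9, 10, 12, 15, 18, 20, 24, 27, 30, 36, 40, 45, 54, 60, 72, 90, 108, 120, 135, 180, 216, 270, 360, 540, 1080.
Test each divisor d:
394^1 ≡ 394 (mod 1147)
394^2 ≡ 391 (mod 1147)
394^3 ≡ 356 (mod 1147)
394^4 ≡ 330 (mod 1147)
394^5 ≡ 409 (mod 1147)
394^6 ≡ 566 (mod 1147)
394^8 ≡ 1082 (mod 1147)
394^9 ≡ 771 (mod 1147)
394^10 ≡ 966 (mod 1147)
394^12 ≡ 343 (mod 1147)
394^15 ≡ 526 (mod 1147)
394^18 ≡ 295 (mod 1147)
394^20 ≡ 645 (mod 1147)
394^24 ≡ 655 (mod 1147)
394^27 ≡ 339 (mod 1147)
394^30 ≡ 249 (mod 1147)
394^36 ≡ 1000 (mod 1147)
394^40 ≡ 811 (mod 1147)
394^45 ≡ 216 (mod 1147)
394^54 ≡ 221 (mod 1147)
394^60 ≡ 63 (mod 1147)
394^72 ≡ 963 (mod 1147)
394^90 ≡ 776 (mod 1147)
394^108 ≡ 667 (mod 1147)
394^120 ≡ 528 (mod 1147)
394^135 ≡ 154 (mod 1147)
394^180 ≡ 1 (mod 1147) ✓
The order of 394 is 180, so the subgroup it generates has 180 elements.
[(Z/1147Z)^× : ⟨394⟩] = 1080/180 = 6.

6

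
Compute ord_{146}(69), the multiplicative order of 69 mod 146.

ord(69) | φ(146) = φ(2)·φ(73) = 1·72 = 72 = 2^3 · 3^2.
Divisors of 72: 1, 2, 3, 4, 6, 8, 9, 12, 18, 24, 36, 72.
Check 69^d mod 146 for each divisor in increasing order:
69^1 ≡ 69
69^2 ≡ 89
69^3 ≡ 9
69^4 ≡ 37
69^6 ≡ 81
69^8 ≡ 55
69^9 ≡ 145
69^12 ≡ 137
69^18 ≡ 1
So ord_146(69) = 18.

18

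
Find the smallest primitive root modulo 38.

3

φ(38) = φ(2)·φ(19) = 1·18 = 18 = 2 · 3^2.
Test candidates g = 2, 3, … against the prime factors q ∈ {2, 3} of φ(38): g is a generator iff g^(18/q) ≢ 1 for every such q.
g = 2: gcd(2, 38) = 2 > 1, not a unit — skip.
g = 3: 3^9 ≡ 37; 3^6 ≡ 7 — none is 1, so 3 is a primitive root.
The smallest primitive root modulo 38 is 3.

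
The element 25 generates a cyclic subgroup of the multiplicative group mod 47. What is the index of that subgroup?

By Lagrange's theorem, ord_47(25) divides φ(47) = 47 − 1 = 46 = 2 · 23.
Divisors of 46: 1, 2, 23, 46.
Test each divisor d:
25^1 ≡ 25 (mod 47)
25^2 ≡ 14 (mod 47)
25^23 ≡ 1 (mod 47) ✓
Thus |⟨25⟩| = ord(25) = 23.
[(Z/47Z)^× : ⟨25⟩] = 46/23 = 2.

2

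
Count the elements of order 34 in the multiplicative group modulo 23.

φ(23) = 23 − 1 = 22 = 2 · 11.
(Z/23Z)^× is cyclic (|G| = 22); a cyclic group of order m has exactly φ(d) elements of each order d | m, and none otherwise.
Since 34 ∤ 22, the count is 0.

0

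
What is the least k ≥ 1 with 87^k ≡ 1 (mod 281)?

ord(87) | φ(281) = 281 − 1 = 280 = 2^3 · 5 · 7.
Divisors of 280: 1, 2, 4, 5, 7, 8, 10, 14, 20, 28, 35, 40, 56, 70, 140, 280.
Evaluate successive powers at the divisors of 280:
87^1 ≡ 87 (mod 281)
87^2 ≡ 263 (mod 281)
87^4 ≡ 43 (mod 281)
87^5 ≡ 88 (mod 281)
87^7 ≡ 102 (mod 281)
87^8 ≡ 163 (mod 281)
87^10 ≡ 157 (mod 281)
87^14 ≡ 7 (mod 281)
87^20 ≡ 202 (mod 281)
87^28 ≡ 49 (mod 281)
87^35 ≡ 221 (mod 281)
87^40 ≡ 59 (mod 281)
87^56 ≡ 153 (mod 281)
87^70 ≡ 228 (mod 281)
87^140 ≡ 280 (mod 281)
87^280 ≡ 1 (mod 281) ✓
Hence ord(87) = 280.

280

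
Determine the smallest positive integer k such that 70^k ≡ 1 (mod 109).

108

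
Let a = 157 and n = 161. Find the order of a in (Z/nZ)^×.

By Lagrange's theorem, ord_161(157) divides φ(161) = φ(7·23) = (7−1)·(23−1) = 6·22 = 132 = 2^2 · 3 · 11.
Divisors of 132: 1, 2, 3, 4, 6, 11, 12, 22, 33, 44, 66, 132.
Compute 157^d (mod 161) for the divisors d until we hit 1:
157^1 ≡ 157 (mod 161)
157^2 ≡ 16 (mod 161)
157^3 ≡ 97 (mod 161)
157^4 ≡ 95 (mod 161)
157^6 ≡ 71 (mod 161)
157^11 ≡ 68 (mod 161)
157^12 ≡ 50 (mod 161)
157^22 ≡ 116 (mod 161)
157^33 ≡ 160 (mod 161)
157^44 ≡ 93 (mod 161)
157^66 ≡ 1 (mod 161) ✓
So ord_161(157) = 66.

66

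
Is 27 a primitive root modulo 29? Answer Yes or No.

φ(29) = 29 − 1 = 28 = 2^2 · 7.
It suffices to check that the order of 27 is not a proper divisor of 28: compute 27^(28/q) for q ∈ {2, 7}.
27^14 ≡ 28 (mod 29)  [q = 2: ≢ 1 ✓]
27^4 ≡ 16 (mod 29)  [q = 7: ≢ 1 ✓]
Every test exponent gives a nontrivial residue, hence 27 generates the full group.

Yes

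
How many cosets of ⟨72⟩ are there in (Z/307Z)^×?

9

The order of 72 must divide φ(307) = 307 − 1 = 306 = 2 · 3^2 · 17.
Divisors of 306: 1, 2, 3, 6, 9, 17, 18, 34, 51, 102, 153, 306.
Evaluate successive powers at the divisors of 306:
72^1 ≡ 72 (mod 307)
72^2 ≡ 272 (mod 307)
72^3 ≡ 243 (mod 307)
72^6 ≡ 105 (mod 307)
72^9 ≡ 34 (mod 307)
72^17 ≡ 306 (mod 307)
72^18 ≡ 235 (mod 307)
72^34 ≡ 1 (mod 307) ✓
The order of 72 is 34, so the subgroup it generates has 34 elements.
[(Z/307Z)^× : ⟨72⟩] = 306/34 = 9.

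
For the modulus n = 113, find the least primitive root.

3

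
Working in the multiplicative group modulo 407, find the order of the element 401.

20

The order of 401 must divide φ(407) = φ(11·37) = (11−1)·(37−1) = 10·36 = 360 = 2^3 · 3^2 · 5.
Divisors of 360: 1, 2, 3, 4, 5, 6, 8, 9, 10, 12, 15, 18, 20, 24, 30, 36, 40, 45, 60, 72, 90, 120, 180, 360.
Test each divisor d:
401^1 ≡ 401 (mod 407)
401^2 ≡ 36 (mod 407)
401^3 ≡ 191 (mod 407)
401^4 ≡ 75 (mod 407)
401^5 ≡ 364 (mod 407)
401^6 ≡ 258 (mod 407)
401^8 ≡ 334 (mod 407)
401^9 ≡ 31 (mod 407)
401^10 ≡ 221 (mod 407)
401^12 ≡ 223 (mod 407)
401^15 ≡ 265 (mod 407)
401^18 ≡ 147 (mod 407)
401^20 ≡ 1 (mod 407) ✓
Therefore the multiplicative order of 401 modulo 407 is 20.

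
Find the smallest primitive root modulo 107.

φ(107) = 107 − 1 = 106 = 2 · 53.
Test candidates g = 2, 3, … against the prime factors q ∈ {2, 53} of φ(107): g is a generator iff g^(106/q) ≢ 1 for every such q.
g = 2: 2^53 ≡ 106; 2^2 ≡ 4 — none is 1, so 2 is a primitive root.
Hence the least primitive root of 107 is 2.

2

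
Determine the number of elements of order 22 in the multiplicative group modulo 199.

φ(199) = 199 − 1 = 198 = 2 · 3^2 · 11.
Since (Z/199Z)^× is cyclic of order 198, the number of elements of order d is φ(d) when d | 198 and 0 otherwise.
22 = 2 · 11 divides 198, and φ(22) = 10.

10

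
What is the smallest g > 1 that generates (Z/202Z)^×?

3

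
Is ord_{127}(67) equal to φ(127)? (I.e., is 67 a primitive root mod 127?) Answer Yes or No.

Yes

φ(127) = 127 − 1 = 126 = 2 · 3^2 · 7.
It suffices to check that the order of 67 is not a proper divisor of 126: compute 67^(126/q) for q ∈ {2, 3, 7}.
67^63 ≡ 126 (mod 127)  [q = 2: ≢ 1 ✓]
67^42 ≡ 107 (mod 127)  [q = 3: ≢ 1 ✓]
67^18 ≡ 4 (mod 127)  [q = 7: ≢ 1 ✓]
All checks pass, so 67 has order 126 and is a primitive root modulo 127.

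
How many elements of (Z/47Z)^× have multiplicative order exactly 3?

0

φ(47) = 47 − 1 = 46 = 2 · 23.
In a cyclic group of order 46, there are φ(d) elements of order d for each divisor d of 46, and zero for non-divisors.
3 does not divide 46, so no element of (Z/47Z)^× has order 3.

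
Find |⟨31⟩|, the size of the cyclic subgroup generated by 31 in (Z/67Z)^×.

Since 31 ∈ (Z/67Z)^×, its order divides φ(67) = 67 − 1 = 66 = 2 · 3 · 11.
Divisors of 66: 1, 2, 3, 6, 11, 22, 33, 66.
Compute 31^d (mod 67) for the divisors d until we hit 1:
31^1 ≡ 31
31^2 ≡ 23
31^3 ≡ 43
31^6 ≡ 40
31^11 ≡ 30
31^22 ≡ 29
31^33 ≡ 66
31^66 ≡ 1
Therefore the multiplicative order of 31 modulo 67 is 66.

66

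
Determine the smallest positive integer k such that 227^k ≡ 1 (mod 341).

30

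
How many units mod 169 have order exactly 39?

24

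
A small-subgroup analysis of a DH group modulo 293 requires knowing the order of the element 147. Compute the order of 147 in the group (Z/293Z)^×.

292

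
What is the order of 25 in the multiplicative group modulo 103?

ord(25) | φ(103) = 103 − 1 = 102 = 2 · 3 · 17.
Divisors of 102: 1, 2, 3, 6, 17, 34, 51, 102.
Compute 25^d (mod 103) for the divisors d until we hit 1:
25^1 ≡ 25 (mod 103)
25^2 ≡ 7 (mod 103)
25^3 ≡ 72 (mod 103)
25^6 ≡ 34 (mod 103)
25^17 ≡ 56 (mod 103)
25^34 ≡ 46 (mod 103)
25^51 ≡ 1 (mod 103) ✓
Hence ord(25) = 51.

51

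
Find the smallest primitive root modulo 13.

φ(13) = 13 − 1 = 12 = 2^2 · 3.
g is a primitive root iff g^(12/q) ≢ 1 (mod 13) for each prime q ∈ {2, 3}.
g = 2: 2^6 ≡ 12; 2^4 ≡ 3 — none is 1, so 2 is a primitive root.
So 2 is the smallest generator of (Z/13Z)^×.

2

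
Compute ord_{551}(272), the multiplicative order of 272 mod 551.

252

The order of 272 must divide φ(551) = φ(19·29) = (19−1)·(29−1) = 18·28 = 504 = 2^3 · 3^2 · 7.
Divisors of 504: 1, 2, 3, 4, 6, 7, 8, 9, 12, 14, 18, 21, 24, 28, 36, 42, 56, 63, 72, 84, 126, 168, 252, 504.
Evaluate successive powers at the divisors of 504:
272^1 ≡ 272 (mod 551)
272^2 ≡ 150 (mod 551)
272^3 ≡ 26 (mod 551)
272^4 ≡ 460 (mod 551)
272^6 ≡ 125 (mod 551)
272^7 ≡ 389 (mod 551)
272^8 ≡ 16 (mod 551)
272^9 ≡ 495 (mod 551)
272^12 ≡ 197 (mod 551)
272^14 ≡ 347 (mod 551)
272^18 ≡ 381 (mod 551)
272^21 ≡ 539 (mod 551)
272^24 ≡ 239 (mod 551)
272^28 ≡ 291 (mod 551)
272^36 ≡ 248 (mod 551)
272^42 ≡ 144 (mod 551)
272^56 ≡ 378 (mod 551)
272^63 ≡ 476 (mod 551)
272^72 ≡ 343 (mod 551)
272^84 ≡ 349 (mod 551)
272^126 ≡ 115 (mod 551)
272^168 ≡ 30 (mod 551)
272^252 ≡ 1 (mod 551) ✓
Hence ord(272) = 252.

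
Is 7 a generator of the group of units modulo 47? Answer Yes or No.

φ(47) = 47 − 1 = 46 = 2 · 23.
Test 7^(46/q) mod 47 for each prime factor q of 46:
7^23 ≡ 1 (mod 47)  [q = 2: ≡ 1 ✗]
7^2 ≡ 2 (mod 47)  [q = 23: ≢ 1 ✓]
7^23 ≡ 1 shows ord(7) | 23, strictly less than φ(47); not a primitive root.

No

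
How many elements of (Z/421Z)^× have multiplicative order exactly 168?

φ(421) = 421 − 1 = 420 = 2^2 · 3 · 5 · 7.
(Z/421Z)^× is cyclic (|G| = 420); a cyclic group of order m has exactly φ(d) elements of each order d | m, and none otherwise.
168 does not divide 420, so no element of (Z/421Z)^× has order 168.

0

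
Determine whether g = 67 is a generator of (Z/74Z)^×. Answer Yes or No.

φ(74) = φ(2)·φ(37) = 1·36 = 36 = 2^2 · 3^2.
67 is a primitive root mod 74 iff 67^(φ(74)/q) ≢ 1 for every prime q | φ(74), i.e. q ∈ {2, 3}.
67^18 ≡ 1 (mod 74)  [q = 2: ≡ 1 ✗]
67^12 ≡ 47 (mod 74)  [q = 3: ≢ 1 ✓]
The check at q = 2 fails, so 67 generates a proper subgroup.

No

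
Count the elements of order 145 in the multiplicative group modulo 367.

0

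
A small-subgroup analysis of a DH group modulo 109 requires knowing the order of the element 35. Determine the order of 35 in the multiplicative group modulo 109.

27

ord(35) | φ(109) = 109 − 1 = 108 = 2^2 · 3^3.
Divisors of 108: 1, 2, 3, 4, 6, 9, 12, 18, 27, 36, 54, 108.
Evaluate successive powers at the divisors of 108:
35^1 ≡ 35 (mod 109)
35^2 ≡ 26 (mod 109)
35^3 ≡ 38 (mod 109)
35^4 ≡ 22 (mod 109)
35^6 ≡ 27 (mod 109)
35^9 ≡ 45 (mod 109)
35^12 ≡ 75 (mod 109)
35^18 ≡ 63 (mod 109)
35^27 ≡ 1 (mod 109) ✓
Hence ord(35) = 27.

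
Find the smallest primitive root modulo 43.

3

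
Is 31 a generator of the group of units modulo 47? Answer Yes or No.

φ(47) = 47 − 1 = 46 = 2 · 23.
Test 31^(46/q) mod 47 for each prime factor q of 46:
31^23 ≡ 46 (mod 47)  [q = 2: ≢ 1 ✓]
31^2 ≡ 21 (mod 47)  [q = 23: ≢ 1 ✓]
Every test exponent gives a nontrivial residue, hence 31 generates the full group.

Yes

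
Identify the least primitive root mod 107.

2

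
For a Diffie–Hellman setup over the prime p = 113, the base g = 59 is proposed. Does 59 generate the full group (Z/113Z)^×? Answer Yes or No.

Yes

φ(113) = 113 − 1 = 112 = 2^4 · 7.
Test 59^(112/q) mod 113 for each prime factor q of 112:
59^56 ≡ 112 (mod 113)  [q = 2: ≢ 1 ✓]
59^16 ≡ 49 (mod 113)  [q = 7: ≢ 1 ✓]
Every test exponent gives a nontrivial residue, hence 59 generates the full group.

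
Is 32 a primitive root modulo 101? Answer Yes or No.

No

φ(101) = 101 − 1 = 100 = 2^2 · 5^2.
It suffices to check that the order of 32 is not a proper divisor of 100: compute 32^(100/q) for q ∈ {2, 5}.
32^50 ≡ 100 (mod 101)  [q = 2: ≢ 1 ✓]
32^20 ≡ 1 (mod 101)  [q = 5: ≡ 1 ✗]
The check at q = 5 fails, so 32 generates a proper subgroup.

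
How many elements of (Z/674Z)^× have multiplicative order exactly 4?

2

φ(674) = φ(2)·φ(337) = 1·336 = 336 = 2^4 · 3 · 7.
Since (Z/674Z)^× is cyclic of order 336, the number of elements of order d is φ(d) when d | 336 and 0 otherwise.
4 = 2^2 divides 336, and φ(4) = 2.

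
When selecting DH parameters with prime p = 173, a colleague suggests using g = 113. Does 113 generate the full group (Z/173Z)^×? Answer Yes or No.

No

φ(173) = 173 − 1 = 172 = 2^2 · 43.
Test 113^(172/q) mod 173 for each prime factor q of 172:
113^86 ≡ 1 (mod 173)  [q = 2: ≡ 1 ✗]
113^4 ≡ 51 (mod 173)  [q = 43: ≢ 1 ✓]
Since 113^86 ≡ 1, the order of 113 divides 86 < 172, so 113 is not a primitive root.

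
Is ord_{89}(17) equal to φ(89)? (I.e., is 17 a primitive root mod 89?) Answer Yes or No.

No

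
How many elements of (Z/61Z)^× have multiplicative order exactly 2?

φ(61) = 61 − 1 = 60 = 2^2 · 3 · 5.
(Z/61Z)^× is cyclic (|G| = 60); a cyclic group of order m has exactly φ(d) elements of each order d | m, and none otherwise.
2 | 60, and φ(2) = 2 − 1 = 1.

1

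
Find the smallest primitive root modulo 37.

2

φ(37) = 37 − 1 = 36 = 2^2 · 3^2.
Test candidates g = 2, 3, … against the prime factors q ∈ {2, 3} of φ(37): g is a generator iff g^(36/q) ≢ 1 for every such q.
g = 2: 2^18 ≡ 36; 2^12 ≡ 26 — none is 1, so 2 is a primitive root.
So 2 is the smallest generator of (Z/37Z)^×.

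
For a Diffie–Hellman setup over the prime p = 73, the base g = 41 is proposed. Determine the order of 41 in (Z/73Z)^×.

ord(41) | φ(73) = 73 − 1 = 72 = 2^3 · 3^2.
Divisors of 72: 1, 2, 3, 4, 6, 8, 9, 12, 18, 24, 36, 72.
Test each divisor d:
41^1 ≡ 41 (mod 73)
41^2 ≡ 2 (mod 73)
41^3 ≡ 9 (mod 73)
41^4 ≡ 4 (mod 73)
41^6 ≡ 8 (mod 73)
41^8 ≡ 16 (mod 73)
41^9 ≡ 72 (mod 73)
41^12 ≡ 64 (mod 73)
41^18 ≡ 1 (mod 73) ✓
Hence ord(41) = 18.

18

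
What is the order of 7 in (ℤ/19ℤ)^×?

Since 7 ∈ (Z/19Z)^×, its order divides φ(19) = 19 − 1 = 18 = 2 · 3^2.
Divisors of 18: 1, 2, 3, 6, 9, 18.
Compute 7^d (mod 19) for the divisors d until we hit 1:
7^1 ≡ 7
7^2 ≡ 11
7^3 ≡ 1
So ord_19(7) = 3.

3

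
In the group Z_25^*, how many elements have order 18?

φ(25) = φ(5^2) = 5·(5−1) = 20 = 2^2 · 5.
Since (Z/25Z)^× is cyclic of order 20, the number of elements of order d is φ(d) when d | 20 and 0 otherwise.
Since 18 ∤ 20, the count is 0.

0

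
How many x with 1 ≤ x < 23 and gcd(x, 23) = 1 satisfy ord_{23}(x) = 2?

φ(23) = 23 − 1 = 22 = 2 · 11.
In a cyclic group of order 22, there are φ(d) elements of order d for each divisor d of 22, and zero for non-divisors.
2 | 22, and φ(2) = 2 − 1 = 1.

1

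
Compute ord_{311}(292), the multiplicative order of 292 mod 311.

155

Since 292 ∈ (Z/311Z)^×, its order divides φ(311) = 311 − 1 = 310 = 2 · 5 · 31.
Divisors of 310: 1, 2, 5, 10, 31, 62, 155, 310.
Test each divisor d:
292^1 ≡ 292 (mod 311)
292^2 ≡ 50 (mod 311)
292^5 ≡ 83 (mod 311)
292^10 ≡ 47 (mod 311)
292^31 ≡ 36 (mod 311)
292^62 ≡ 52 (mod 311)
292^155 ≡ 1 (mod 311) ✓
So ord_311(292) = 155.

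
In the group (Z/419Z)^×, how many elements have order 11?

φ(419) = 419 − 1 = 418 = 2 · 11 · 19.
In a cyclic group of order 418, there are φ(d) elements of order d for each divisor d of 418, and zero for non-divisors.
11 | 418, and φ(11) = 11 − 1 = 10.

10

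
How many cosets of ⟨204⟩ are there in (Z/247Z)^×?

The order of 204 must divide φ(247) = φ(13·19) = (13−1)·(19−1) = 12·18 = 216 = 2^3 · 3^3.
Divisors of 216: 1, 2, 3, 4, 6, 8, 9, 12, 18, 24, 27, 36, 54, 72, 108, 216.
Evaluate successive powers at the divisors of 216:
204^1 ≡ 204 (mod 247)
204^2 ≡ 120 (mod 247)
204^3 ≡ 27 (mod 247)
204^4 ≡ 74 (mod 247)
204^6 ≡ 235 (mod 247)
204^8 ≡ 42 (mod 247)
204^9 ≡ 170 (mod 247)
204^12 ≡ 144 (mod 247)
204^18 ≡ 1 (mod 247) ✓
The order of 204 is 18, so the subgroup it generates has 18 elements.
Index = |(Z/247Z)^×| / |⟨204⟩| = 216 / 18 = 12.

12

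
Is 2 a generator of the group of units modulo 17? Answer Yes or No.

No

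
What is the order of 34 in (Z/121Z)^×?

11

Since 34 ∈ (Z/121Z)^×, its order divides φ(121) = φ(11^2) = 11·(11−1) = 110 = 2 · 5 · 11.
Divisors of 110: 1, 2, 5, 10, 11, 22, 55, 110.
Check 34^d mod 121 for each divisor in increasing order:
34^1 ≡ 34
34^2 ≡ 67
34^5 ≡ 45
34^10 ≡ 89
34^11 ≡ 1
So ord_121(34) = 11.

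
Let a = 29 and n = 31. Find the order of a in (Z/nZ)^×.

10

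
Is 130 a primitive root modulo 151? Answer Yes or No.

Yes

φ(151) = 151 − 1 = 150 = 2 · 3 · 5^2.
Test 130^(150/q) mod 151 for each prime factor q of 150:
130^75 ≡ 150 (mod 151)  [q = 2: ≢ 1 ✓]
130^50 ≡ 32 (mod 151)  [q = 3: ≢ 1 ✓]
130^30 ≡ 19 (mod 151)  [q = 5: ≢ 1 ✓]
None equal 1, so ord_151(130) = 150: 130 is a primitive root.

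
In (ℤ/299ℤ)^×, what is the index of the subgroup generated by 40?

By Lagrange's theorem, ord_299(40) divides φ(299) = φ(13·23) = (13−1)·(23−1) = 12·22 = 264 = 2^3 · 3 · 11.
Divisors of 264: 1, 2, 3, 4, 6, 8, 11, 12, 22, 24, 33, 44, 66, 88, 132, 264.
Compute 40^d (mod 299) for the divisors d until we hit 1:
40^1 ≡ 40 (mod 299)
40^2 ≡ 105 (mod 299)
40^3 ≡ 14 (mod 299)
40^4 ≡ 261 (mod 299)
40^6 ≡ 196 (mod 299)
40^8 ≡ 248 (mod 299)
40^11 ≡ 183 (mod 299)
40^12 ≡ 144 (mod 299)
40^22 ≡ 1 (mod 299) ✓
Thus |⟨40⟩| = ord(40) = 22.
The index is φ(299) / ord(40) = 264 / 22 = 12.

12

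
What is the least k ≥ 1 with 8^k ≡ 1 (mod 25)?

ord(8) | φ(25) = φ(5^2) = 5·(5−1) = 20 = 2^2 · 5.
Divisors of 20: 1, 2, 4, 5, 10, 20.
Evaluate successive powers at the divisors of 20:
8^1 ≡ 8
8^2 ≡ 14
8^4 ≡ 21
8^5 ≡ 18
8^10 ≡ 24
8^20 ≡ 1
Therefore the multiplicative order of 8 modulo 25 is 20.

20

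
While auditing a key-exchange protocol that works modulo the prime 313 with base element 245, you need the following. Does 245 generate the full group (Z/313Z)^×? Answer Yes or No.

No

φ(313) = 313 − 1 = 312 = 2^3 · 3 · 13.
An element g generates (Z/313Z)^× iff g^(312/q) ≢ 1 (mod 313) for each prime q ∈ {2, 3, 13}.
245^156 ≡ 312 (mod 313)  [q = 2: ≢ 1 ✓]
245^104 ≡ 1 (mod 313)  [q = 3: ≡ 1 ✗]
245^24 ≡ 234 (mod 313)  [q = 13: ≢ 1 ✓]
Since 245^104 ≡ 1, the order of 245 divides 104 < 312, so 245 is not a primitive root.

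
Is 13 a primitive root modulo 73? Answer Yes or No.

Yes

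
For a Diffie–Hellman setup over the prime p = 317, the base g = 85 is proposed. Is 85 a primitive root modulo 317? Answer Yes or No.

No

φ(317) = 317 − 1 = 316 = 2^2 · 79.
85 is a primitive root mod 317 iff 85^(φ(317)/q) ≢ 1 for every prime q | φ(317), i.e. q ∈ {2, 79}.
85^158 ≡ 1 (mod 317)  [q = 2: ≡ 1 ✗]
85^4 ≡ 235 (mod 317)  [q = 79: ≢ 1 ✓]
The check at q = 2 fails, so 85 generates a proper subgroup.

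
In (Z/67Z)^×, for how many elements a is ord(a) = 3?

2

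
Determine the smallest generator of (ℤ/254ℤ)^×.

3

φ(254) = φ(2)·φ(127) = 1·126 = 126 = 2 · 3^2 · 7.
Test candidates g = 2, 3, … against the prime factors q ∈ {2, 3, 7} of φ(254): g is a generator iff g^(126/q) ≢ 1 for every such q.
g = 2: gcd(2, 254) = 2 > 1, not a unit — skip.
g = 3: 3^63 ≡ 253; 3^42 ≡ 107; 3^18 ≡ 131 — none is 1, so 3 is a primitive root.
So 3 is the smallest generator of (Z/254Z)^×.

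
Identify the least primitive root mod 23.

φ(23) = 23 − 1 = 22 = 2 · 11.
Test candidates g = 2, 3, … against the prime factors q ∈ {2, 11} of φ(23): g is a generator iff g^(22/q) ≢ 1 for every such q.
g = 2: 2^11 ≡ 1 — hits 1, so not a primitive root.
g = 3: 3^11 ≡ 1 — hits 1, so not a primitive root.
g = 4: 4^11 ≡ 1 — hits 1, so not a primitive root.
g = 5: 5^11 ≡ 22; 5^2 ≡ 2 — none is 1, so 5 is a primitive root.
So 5 is the smallest generator of (Z/23Z)^×.

5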